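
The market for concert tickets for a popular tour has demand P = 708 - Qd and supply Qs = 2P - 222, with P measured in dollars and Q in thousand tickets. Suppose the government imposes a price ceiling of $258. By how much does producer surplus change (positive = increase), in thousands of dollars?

-17992

Rearranging demand gives Qd = 708 - P. In a free market, 708 - P = 2P - 222 gives the equilibrium P* = 310, Q* = 398.
Since 258 < 310, the ceiling is binding.
At P = 258: Qd = 708 - 258 = 450 and Qs = 2·258 - 222 = 294.
Producer surplus without the control is ½ · (310 - 111) · 398 = 39601.
With the ceiling, producers sell 294 units at 258, so PS = ½ · (258 - 111) · 294 = 21609.
Change in producer surplus = 21609 - 39601 = -17992.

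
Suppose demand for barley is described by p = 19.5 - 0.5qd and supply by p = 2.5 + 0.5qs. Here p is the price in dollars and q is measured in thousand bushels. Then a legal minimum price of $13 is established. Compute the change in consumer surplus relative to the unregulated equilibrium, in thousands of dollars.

-30

Rearranging demand gives qd = 39 - 2p; rearranging supply gives qs = 2p - 5. In a free market, 39 - 2p = 2p - 5 gives the equilibrium p* = 11, q* = 17.
Since 13 > 11, the floor is binding.
At p = 13: qd = 39 - 2·13 = 13 and qs = 2·13 - 5 = 21.
Consumer surplus without the control is ½ · (19.5 - 11) · 17 = 72.25.
With the floor, consumers buy 13 units at 13, so CS = ½ · (19.5 - 13) · 13 = 42.25.
Change in consumer surplus = 42.25 - 72.25 = -30.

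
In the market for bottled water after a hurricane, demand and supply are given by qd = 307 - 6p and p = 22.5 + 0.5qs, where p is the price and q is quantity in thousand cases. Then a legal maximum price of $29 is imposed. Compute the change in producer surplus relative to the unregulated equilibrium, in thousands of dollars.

-420

Rearranging supply gives qs = 2p - 45. In a free market, 307 - 6p = 2p - 45 gives the equilibrium p* = 44, q* = 43.
Since 29 < 44, the ceiling is binding.
At p = 29: qd = 307 - 6·29 = 133 and qs = 2·29 - 45 = 13.
Producer surplus without the control is ½ · (44 - 22.5) · 43 = 462.25.
With the ceiling, producers sell 13 units at 29, so PS = ½ · (29 - 22.5) · 13 = 42.25.
Change in producer surplus = 42.25 - 462.25 = -420.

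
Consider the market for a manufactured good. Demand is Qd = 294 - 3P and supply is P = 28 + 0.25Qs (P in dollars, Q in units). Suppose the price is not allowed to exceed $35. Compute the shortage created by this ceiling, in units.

161

Rearranging supply gives Qs = 4P - 112. Setting quantity demanded equal to quantity supplied, 294 - 3P = 4P - 112, gives P* = 58 and Q* = 120.
Since 35 < 58, the ceiling is binding.
At P = 35: Qd = 294 - 3·35 = 189 and Qs = 4·35 - 112 = 28.
Shortage = Qd - Qs = 189 - 28 = 161.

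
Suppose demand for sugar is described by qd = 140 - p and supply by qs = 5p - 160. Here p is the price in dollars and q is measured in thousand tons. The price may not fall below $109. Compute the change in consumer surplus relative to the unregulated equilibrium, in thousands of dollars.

Setting quantity demanded equal to quantity supplied, 140 - p = 5p - 160, gives p* = 50 and q* = 90.
The floor of 109 is above the equilibrium price 50, so it binds.
At p = 109: qd = 140 - 109 = 31 and qs = 5·109 - 160 = 385.
Consumer surplus without the control is ½ · (140 - 50) · 90 = 4050.
With the floor, consumers buy 31 units at 109, so CS = ½ · (140 - 109) · 31 = 480.5.
Change in consumer surplus = 480.5 - 4050 = -3569.5.

-3569.5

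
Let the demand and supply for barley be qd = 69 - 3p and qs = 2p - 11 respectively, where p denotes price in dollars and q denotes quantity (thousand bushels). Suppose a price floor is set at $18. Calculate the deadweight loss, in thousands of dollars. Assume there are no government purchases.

Without the control the market clears where 69 - 3p = 2p - 11, i.e. p* = 16 and q* = 21.
Because the floor (18) lies above the market-clearing price, it is binding.
At p = 18: qd = 69 - 3·18 = 15 and qs = 2·18 - 11 = 25.
Quantity traded falls to 15. At q = 15 the demand price is (69 - 15)/3 = 18 and the supply price is (11 + 15)/2 = 13.
Deadweight loss = ½ · (18 - 13) · (21 - 15) = ½ · 5 · 6 = 15.

15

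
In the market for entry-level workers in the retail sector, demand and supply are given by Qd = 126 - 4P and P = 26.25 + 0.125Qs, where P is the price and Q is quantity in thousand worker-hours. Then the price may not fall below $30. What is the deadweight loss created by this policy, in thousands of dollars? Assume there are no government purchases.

Rearranging supply gives Qs = 8P - 210. Setting quantity demanded equal to quantity supplied, 126 - 4P = 8P - 210, gives P* = 28 and Q* = 14.
Since 30 > 28, the floor is binding.
At P = 30: Qd = 126 - 4·30 = 6 and Qs = 8·30 - 210 = 30.
Quantity traded falls to 6. At Q = 6 the demand price is (126 - 6)/4 = 30 and the supply price is (210 + 6)/8 = 27.
Deadweight loss = ½ · (30 - 27) · (14 - 6) = ½ · 3 · 8 = 12.

12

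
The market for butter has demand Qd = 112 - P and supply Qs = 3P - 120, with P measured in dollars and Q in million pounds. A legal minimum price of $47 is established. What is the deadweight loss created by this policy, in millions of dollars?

Equilibrium: 112 - P = 3P - 120, so 232 = 4P and P* = 58, Q* = 54.
The floor of 47 is below the equilibrium price 58, so it is not binding; the market clears at P* = 58, Q* = 54.
Since the control does not bind, no trades are prevented and deadweight loss is zero.

0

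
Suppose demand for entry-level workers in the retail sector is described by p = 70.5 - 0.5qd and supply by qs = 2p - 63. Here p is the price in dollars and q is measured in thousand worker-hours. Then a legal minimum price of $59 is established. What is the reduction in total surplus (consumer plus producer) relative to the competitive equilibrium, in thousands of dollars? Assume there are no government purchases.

128

Rearranging demand gives qd = 141 - 2p. Without the control the market clears where 141 - 2p = 2p - 63, i.e. p* = 51 and q* = 39.
Because the floor (59) lies above the market-clearing price, it is binding.
At p = 59: qd = 141 - 2·59 = 23 and qs = 2·59 - 63 = 55.
Quantity traded falls to 23. At q = 23 the demand price is (141 - 23)/2 = 59 and the supply price is (63 + 23)/2 = 43.
Deadweight loss = ½ · (59 - 43) · (39 - 23) = ½ · 16 · 16 = 128.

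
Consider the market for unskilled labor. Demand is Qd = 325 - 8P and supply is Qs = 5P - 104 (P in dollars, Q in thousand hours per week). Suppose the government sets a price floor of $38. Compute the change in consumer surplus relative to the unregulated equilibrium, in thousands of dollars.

In a free market, 325 - 8P = 5P - 104 gives the equilibrium P* = 33, Q* = 61.
Since 38 > 33, the floor is binding.
At P = 38: Qd = 325 - 8·38 = 21 and Qs = 5·38 - 104 = 86.
Consumer surplus without the control is ½ · (40.625 - 33) · 61 = 232.5625.
With the floor, consumers buy 21 units at 38, so CS = ½ · (40.625 - 38) · 21 = 27.5625.
Change in consumer surplus = 27.5625 - 232.5625 = -205.

-205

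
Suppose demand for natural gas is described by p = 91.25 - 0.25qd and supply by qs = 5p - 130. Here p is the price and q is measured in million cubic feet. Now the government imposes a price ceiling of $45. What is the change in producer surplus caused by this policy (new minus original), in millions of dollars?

Rearranging demand gives qd = 365 - 4p. Equilibrium: 365 - 4p = 5p - 130, so 495 = 9p and p* = 55, q* = 145.
Since 45 < 55, the ceiling is binding.
At p = 45: qd = 365 - 4·45 = 185 and qs = 5·45 - 130 = 95.
Producer surplus without the control is ½ · (55 - 26) · 145 = 2102.5.
With the ceiling, producers sell 95 units at 45, so PS = ½ · (45 - 26) · 95 = 902.5.
Change in producer surplus = 902.5 - 2102.5 = -1200.

-1200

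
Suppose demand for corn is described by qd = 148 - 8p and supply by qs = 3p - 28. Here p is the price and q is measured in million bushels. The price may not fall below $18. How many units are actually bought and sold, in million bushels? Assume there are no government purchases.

Setting quantity demanded equal to quantity supplied, 148 - 8p = 3p - 28, gives p* = 16 and q* = 20.
Because the floor (18) lies above the market-clearing price, it is binding.
At p = 18: qd = 148 - 8·18 = 4 and qs = 3·18 - 28 = 26.
The quantity actually transacted is the short side, demand: 4.

4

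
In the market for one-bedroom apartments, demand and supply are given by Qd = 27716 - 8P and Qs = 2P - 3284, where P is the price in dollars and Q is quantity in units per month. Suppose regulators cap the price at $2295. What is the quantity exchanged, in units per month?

1306

Equilibrium: 27716 - 8P = 2P - 3284, so 31000 = 10P and P* = 3100, Q* = 2916.
The ceiling of 2295 is below the equilibrium price 3100, so it binds.
At P = 2295: Qd = 27716 - 8·2295 = 9356 and Qs = 2·2295 - 3284 = 1306.
The quantity actually transacted is the short side, supply: 1306.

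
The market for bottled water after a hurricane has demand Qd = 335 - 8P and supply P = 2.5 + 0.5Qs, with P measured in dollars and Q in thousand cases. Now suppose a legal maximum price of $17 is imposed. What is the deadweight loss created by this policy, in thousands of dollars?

Rearranging supply gives Qs = 2P - 5. In a free market, 335 - 8P = 2P - 5 gives the equilibrium P* = 34, Q* = 63.
The ceiling of 17 is below the equilibrium price 34, so it binds.
At P = 17: Qd = 335 - 8·17 = 199 and Qs = 2·17 - 5 = 29.
Quantity traded falls to 29. At Q = 29 the demand price is (335 - 29)/8 = 38.25 and the supply price is (5 + 29)/2 = 17.
Deadweight loss = ½ · (38.25 - 17) · (63 - 29) = ½ · 21.25 · 34 = 361.25.

361.25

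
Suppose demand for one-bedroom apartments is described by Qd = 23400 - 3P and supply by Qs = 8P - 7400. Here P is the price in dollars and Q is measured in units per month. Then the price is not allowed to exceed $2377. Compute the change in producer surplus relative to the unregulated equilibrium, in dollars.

Without the control the market clears where 23400 - 3P = 8P - 7400, i.e. P* = 2800 and Q* = 15000.
Because the ceiling (2377) lies below the market-clearing price, it is binding.
At P = 2377: Qd = 23400 - 3·2377 = 16269 and Qs = 8·2377 - 7400 = 11616.
Producer surplus without the control is ½ · (2800 - 925) · 15000 = 14062500.
With the ceiling, producers sell 11616 units at 2377, so PS = ½ · (2377 - 925) · 11616 = 8433216.
Change in producer surplus = 8433216 - 14062500 = -5629284.

-5629284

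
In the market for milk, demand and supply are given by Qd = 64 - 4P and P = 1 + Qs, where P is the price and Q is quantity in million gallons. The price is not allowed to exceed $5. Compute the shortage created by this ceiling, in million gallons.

Rearranging supply gives Qs = P - 1. Equilibrium: 64 - 4P = P - 1, so 65 = 5P and P* = 13, Q* = 12.
The ceiling of 5 is below the equilibrium price 13, so it binds.
At P = 5: Qd = 64 - 4·5 = 44 and Qs = 5 - 1 = 4.
Shortage = Qd - Qs = 44 - 4 = 40.

40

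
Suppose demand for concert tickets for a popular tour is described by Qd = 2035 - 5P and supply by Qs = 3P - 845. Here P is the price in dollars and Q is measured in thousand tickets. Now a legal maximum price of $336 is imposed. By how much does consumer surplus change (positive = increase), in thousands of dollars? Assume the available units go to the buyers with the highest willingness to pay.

3393.6

In a free market, 2035 - 5P = 3P - 845 gives the equilibrium P* = 360, Q* = 235.
The ceiling of 336 is below the equilibrium price 360, so it binds.
At P = 336: Qd = 2035 - 5·336 = 355 and Qs = 3·336 - 845 = 163.
Consumer surplus without the control is ½ · (407 - 360) · 235 = 5522.5.
With the ceiling, 163 units are sold at 336 (assume they go to the highest-value buyers). The demand price at Q = 163 is 374.4, so CS = ½ · [(407 - 336) + (374.4 - 336)] · 163 = 8916.1.
Change in consumer surplus = 8916.1 - 5522.5 = 3393.6.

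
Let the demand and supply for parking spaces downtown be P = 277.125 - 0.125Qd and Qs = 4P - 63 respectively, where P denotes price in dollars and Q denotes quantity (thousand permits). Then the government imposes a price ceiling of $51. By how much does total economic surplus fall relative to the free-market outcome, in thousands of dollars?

Rearranging demand gives Qd = 2217 - 8P. Equilibrium: 2217 - 8P = 4P - 63, so 2280 = 12P and P* = 190, Q* = 697.
The ceiling of 51 is below the equilibrium price 190, so it binds.
At P = 51: Qd = 2217 - 8·51 = 1809 and Qs = 4·51 - 63 = 141.
Quantity traded falls to 141. At Q = 141 the demand price is (2217 - 141)/8 = 259.5 and the supply price is (63 + 141)/4 = 51.
Deadweight loss = ½ · (259.5 - 51) · (697 - 141) = ½ · 208.5 · 556 = 57963.

57963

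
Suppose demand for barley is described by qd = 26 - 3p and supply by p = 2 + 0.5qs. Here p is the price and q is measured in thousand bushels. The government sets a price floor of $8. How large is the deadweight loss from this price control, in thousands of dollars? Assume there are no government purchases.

Rearranging supply gives qs = 2p - 4. Without the control the market clears where 26 - 3p = 2p - 4, i.e. p* = 6 and q* = 8.
Because the floor (8) lies above the market-clearing price, it is binding.
At p = 8: qd = 26 - 3·8 = 2 and qs = 2·8 - 4 = 12.
Quantity traded falls to 2. At q = 2 the demand price is (26 - 2)/3 = 8 and the supply price is (4 + 2)/2 = 3.
Deadweight loss = ½ · (8 - 3) · (8 - 2) = ½ · 5 · 6 = 15.

15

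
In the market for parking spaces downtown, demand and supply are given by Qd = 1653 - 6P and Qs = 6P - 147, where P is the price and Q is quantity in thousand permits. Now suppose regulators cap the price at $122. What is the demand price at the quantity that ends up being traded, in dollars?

178

Equilibrium: 1653 - 6P = 6P - 147, so 1800 = 12P and P* = 150, Q* = 753.
The ceiling of 122 is below the equilibrium price 150, so it binds.
At P = 122: Qd = 1653 - 6·122 = 921 and Qs = 6·122 - 147 = 585.
Only 585 units reach the market. On the demand curve, the marginal buyer's willingness to pay at Q = 585 is (1653 - 585)/6 = 178.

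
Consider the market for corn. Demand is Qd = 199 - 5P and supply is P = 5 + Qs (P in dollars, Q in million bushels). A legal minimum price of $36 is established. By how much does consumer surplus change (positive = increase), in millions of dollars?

-48

Rearranging supply gives Qs = P - 5. Without the control the market clears where 199 - 5P = P - 5, i.e. P* = 34 and Q* = 29.
The floor of 36 is above the equilibrium price 34, so it binds.
At P = 36: Qd = 199 - 5·36 = 19 and Qs = 36 - 5 = 31.
Consumer surplus without the control is ½ · (39.8 - 34) · 29 = 84.1.
With the floor, consumers buy 19 units at 36, so CS = ½ · (39.8 - 36) · 19 = 36.1.
Change in consumer surplus = 36.1 - 84.1 = -48.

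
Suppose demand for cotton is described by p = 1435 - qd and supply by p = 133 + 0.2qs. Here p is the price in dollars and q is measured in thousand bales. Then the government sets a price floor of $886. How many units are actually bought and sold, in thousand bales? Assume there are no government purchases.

549

Rearranging demand gives qd = 1435 - p; rearranging supply gives qs = 5p - 665. Equilibrium: 1435 - p = 5p - 665, so 2100 = 6p and p* = 350, q* = 1085.
The floor of 886 is above the equilibrium price 350, so it binds.
At p = 886: qd = 1435 - 886 = 549 and qs = 5·886 - 665 = 3765.
The quantity actually transacted is the short side, demand: 549.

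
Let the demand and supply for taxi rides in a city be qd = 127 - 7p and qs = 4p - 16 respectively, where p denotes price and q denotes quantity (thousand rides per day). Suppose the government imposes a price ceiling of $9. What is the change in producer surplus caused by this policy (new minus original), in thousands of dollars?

Without the control the market clears where 127 - 7p = 4p - 16, i.e. p* = 13 and q* = 36.
The ceiling of 9 is below the equilibrium price 13, so it binds.
At p = 9: qd = 127 - 7·9 = 64 and qs = 4·9 - 16 = 20.
Producer surplus without the control is ½ · (13 - 4) · 36 = 162.
With the ceiling, producers sell 20 units at 9, so PS = ½ · (9 - 4) · 20 = 50.
Change in producer surplus = 50 - 162 = -112.

-112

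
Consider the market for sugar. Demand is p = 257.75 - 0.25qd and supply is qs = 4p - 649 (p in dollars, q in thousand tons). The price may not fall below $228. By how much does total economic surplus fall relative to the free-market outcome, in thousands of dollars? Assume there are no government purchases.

1296

Rearranging demand gives qd = 1031 - 4p. In a free market, 1031 - 4p = 4p - 649 gives the equilibrium p* = 210, q* = 191.
Because the floor (228) lies above the market-clearing price, it is binding.
At p = 228: qd = 1031 - 4·228 = 119 and qs = 4·228 - 649 = 263.
Quantity traded falls to 119. At q = 119 the demand price is (1031 - 119)/4 = 228 and the supply price is (649 + 119)/4 = 192.
Deadweight loss = ½ · (228 - 192) · (191 - 119) = ½ · 36 · 72 = 1296.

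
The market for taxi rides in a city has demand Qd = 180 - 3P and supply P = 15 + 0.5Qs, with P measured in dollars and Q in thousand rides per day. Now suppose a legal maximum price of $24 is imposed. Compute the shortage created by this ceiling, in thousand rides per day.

Rearranging supply gives Qs = 2P - 30. In a free market, 180 - 3P = 2P - 30 gives the equilibrium P* = 42, Q* = 54.
Because the ceiling (24) lies below the market-clearing price, it is binding.
At P = 24: Qd = 180 - 3·24 = 108 and Qs = 2·24 - 30 = 18.
Shortage = Qd - Qs = 108 - 18 = 90.

90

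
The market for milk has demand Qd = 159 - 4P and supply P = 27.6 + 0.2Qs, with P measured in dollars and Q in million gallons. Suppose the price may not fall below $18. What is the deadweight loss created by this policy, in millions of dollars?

Rearranging supply gives Qs = 5P - 138. Setting quantity demanded equal to quantity supplied, 159 - 4P = 5P - 138, gives P* = 33 and Q* = 27.
The floor of 18 is below the equilibrium price 33, so it is not binding; the market clears at P* = 33, Q* = 27.
Since the control does not bind, no trades are prevented and deadweight loss is zero.

0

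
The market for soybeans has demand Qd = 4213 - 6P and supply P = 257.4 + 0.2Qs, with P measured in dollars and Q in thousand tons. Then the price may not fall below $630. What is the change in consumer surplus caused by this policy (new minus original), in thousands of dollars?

Rearranging supply gives Qs = 5P - 1287. Without the control the market clears where 4213 - 6P = 5P - 1287, i.e. P* = 500 and Q* = 1213.
Because the floor (630) lies above the market-clearing price, it is binding.
At P = 630: Qd = 4213 - 6·630 = 433 and Qs = 5·630 - 1287 = 1863.
Consumer surplus without the control is ½ · (4213/6 - 500) · 1213 = 1471369/12.
With the floor, consumers buy 433 units at 630, so CS = ½ · (4213/6 - 630) · 433 = 187489/12.
Change in consumer surplus = 187489/12 - 1471369/12 = -106990.

-106990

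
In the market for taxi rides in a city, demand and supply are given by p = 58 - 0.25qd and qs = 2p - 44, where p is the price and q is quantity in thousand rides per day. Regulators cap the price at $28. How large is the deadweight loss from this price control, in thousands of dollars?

486

Rearranging demand gives qd = 232 - 4p. Setting quantity demanded equal to quantity supplied, 232 - 4p = 2p - 44, gives p* = 46 and q* = 48.
Since 28 < 46, the ceiling is binding.
At p = 28: qd = 232 - 4·28 = 120 and qs = 2·28 - 44 = 12.
Quantity traded falls to 12. At q = 12 the demand price is (232 - 12)/4 = 55 and the supply price is (44 + 12)/2 = 28.
Deadweight loss = ½ · (55 - 28) · (48 - 12) = ½ · 27 · 36 = 486.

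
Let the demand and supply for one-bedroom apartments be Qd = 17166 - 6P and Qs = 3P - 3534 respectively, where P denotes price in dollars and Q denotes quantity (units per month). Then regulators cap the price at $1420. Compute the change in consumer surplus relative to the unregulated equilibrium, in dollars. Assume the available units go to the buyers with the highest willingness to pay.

58080

Setting quantity demanded equal to quantity supplied, 17166 - 6P = 3P - 3534, gives P* = 2300 and Q* = 3366.
Because the ceiling (1420) lies below the market-clearing price, it is binding.
At P = 1420: Qd = 17166 - 6·1420 = 8646 and Qs = 3·1420 - 3534 = 726.
Consumer surplus without the control is ½ · (2861 - 2300) · 3366 = 944163.
With the ceiling, 726 units are sold at 1420 (assume they go to the highest-value buyers). The demand price at Q = 726 is 2740, so CS = ½ · [(2861 - 1420) + (2740 - 1420)] · 726 = 1002243.
Change in consumer surplus = 1002243 - 944163 = 58080.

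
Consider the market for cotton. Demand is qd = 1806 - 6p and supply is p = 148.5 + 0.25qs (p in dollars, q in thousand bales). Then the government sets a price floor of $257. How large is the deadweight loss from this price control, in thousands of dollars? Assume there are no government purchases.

2167.5

Rearranging supply gives qs = 4p - 594. In a free market, 1806 - 6p = 4p - 594 gives the equilibrium p* = 240, q* = 366.
Because the floor (257) lies above the market-clearing price, it is binding.
At p = 257: qd = 1806 - 6·257 = 264 and qs = 4·257 - 594 = 434.
Quantity traded falls to 264. At q = 264 the demand price is (1806 - 264)/6 = 257 and the supply price is (594 + 264)/4 = 214.5.
Deadweight loss = ½ · (257 - 214.5) · (366 - 264) = ½ · 42.5 · 102 = 2167.5.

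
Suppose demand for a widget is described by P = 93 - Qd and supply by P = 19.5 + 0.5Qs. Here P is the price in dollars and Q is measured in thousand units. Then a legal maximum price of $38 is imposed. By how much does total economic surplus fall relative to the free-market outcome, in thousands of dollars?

Rearranging demand gives Qd = 93 - P; rearranging supply gives Qs = 2P - 39. Setting quantity demanded equal to quantity supplied, 93 - P = 2P - 39, gives P* = 44 and Q* = 49.
The ceiling of 38 is below the equilibrium price 44, so it binds.
At P = 38: Qd = 93 - 38 = 55 and Qs = 2·38 - 39 = 37.
Quantity traded falls to 37. At Q = 37 the demand price is 93 - 37 = 56 and the supply price is (39 + 37)/2 = 38.
Deadweight loss = ½ · (56 - 38) · (49 - 37) = ½ · 18 · 12 = 108.

108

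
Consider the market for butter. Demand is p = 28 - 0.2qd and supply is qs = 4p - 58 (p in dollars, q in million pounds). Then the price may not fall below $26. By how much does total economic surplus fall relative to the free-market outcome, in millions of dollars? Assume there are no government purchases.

Rearranging demand gives qd = 140 - 5p. Equilibrium: 140 - 5p = 4p - 58, so 198 = 9p and p* = 22, q* = 30.
Since 26 > 22, the floor is binding.
At p = 26: qd = 140 - 5·26 = 10 and qs = 4·26 - 58 = 46.
Quantity traded falls to 10. At q = 10 the demand price is (140 - 10)/5 = 26 and the supply price is (58 + 10)/4 = 17.
Deadweight loss = ½ · (26 - 17) · (30 - 10) = ½ · 9 · 20 = 90.

90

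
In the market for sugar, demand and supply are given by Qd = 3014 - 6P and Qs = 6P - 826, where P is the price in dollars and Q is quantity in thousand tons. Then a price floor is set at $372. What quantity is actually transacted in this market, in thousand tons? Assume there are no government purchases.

782

Equilibrium: 3014 - 6P = 6P - 826, so 3840 = 12P and P* = 320, Q* = 1094.
The floor of 372 is above the equilibrium price 320, so it binds.
At P = 372: Qd = 3014 - 6·372 = 782 and Qs = 6·372 - 826 = 1406.
The quantity actually transacted is the short side, demand: 782.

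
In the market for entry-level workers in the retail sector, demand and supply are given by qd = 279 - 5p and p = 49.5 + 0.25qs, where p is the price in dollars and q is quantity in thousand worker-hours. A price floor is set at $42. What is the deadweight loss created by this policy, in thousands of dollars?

0

Rearranging supply gives qs = 4p - 198. Without the control the market clears where 279 - 5p = 4p - 198, i.e. p* = 53 and q* = 14.
Since 42 is below p* = 53, the floor does not bind and the free-market outcome prevails.
Since the control does not bind, no trades are prevented and deadweight loss is zero.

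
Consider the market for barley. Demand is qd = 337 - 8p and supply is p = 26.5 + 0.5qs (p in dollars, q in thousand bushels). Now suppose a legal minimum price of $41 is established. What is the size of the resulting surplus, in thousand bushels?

Rearranging supply gives qs = 2p - 53. In a free market, 337 - 8p = 2p - 53 gives the equilibrium p* = 39, q* = 25.
Because the floor (41) lies above the market-clearing price, it is binding.
At p = 41: qd = 337 - 8·41 = 9 and qs = 2·41 - 53 = 29.
Surplus = qs - qd = 29 - 9 = 20.

20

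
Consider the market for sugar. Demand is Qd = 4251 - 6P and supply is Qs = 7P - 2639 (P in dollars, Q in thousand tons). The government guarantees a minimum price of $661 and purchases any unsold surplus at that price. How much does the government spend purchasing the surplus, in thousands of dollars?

Without the control the market clears where 4251 - 6P = 7P - 2639, i.e. P* = 530 and Q* = 1071.
Since 661 > 530, the floor is binding.
At P = 661: Qd = 4251 - 6·661 = 285 and Qs = 7·661 - 2639 = 1988.
Surplus = Qs - Qd = 1703.
Government expenditure = surplus × support price = 1703 × 661 = 1125683.

1125683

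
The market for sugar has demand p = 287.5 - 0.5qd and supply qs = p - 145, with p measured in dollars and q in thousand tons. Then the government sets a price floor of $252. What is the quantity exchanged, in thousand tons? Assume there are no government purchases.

71

Rearranging demand gives qd = 575 - 2p. Without the control the market clears where 575 - 2p = p - 145, i.e. p* = 240 and q* = 95.
The floor of 252 is above the equilibrium price 240, so it binds.
At p = 252: qd = 575 - 2·252 = 71 and qs = 252 - 145 = 107.
The quantity actually transacted is the short side, demand: 71.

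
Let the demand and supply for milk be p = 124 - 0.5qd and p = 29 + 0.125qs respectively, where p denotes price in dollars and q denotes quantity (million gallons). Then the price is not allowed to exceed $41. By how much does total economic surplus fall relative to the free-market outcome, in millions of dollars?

Rearranging demand gives qd = 248 - 2p; rearranging supply gives qs = 8p - 232. Without the control the market clears where 248 - 2p = 8p - 232, i.e. p* = 48 and q* = 152.
Because the ceiling (41) lies below the market-clearing price, it is binding.
At p = 41: qd = 248 - 2·41 = 166 and qs = 8·41 - 232 = 96.
Quantity traded falls to 96. At q = 96 the demand price is (248 - 96)/2 = 76 and the supply price is (232 + 96)/8 = 41.
Deadweight loss = ½ · (76 - 41) · (152 - 96) = ½ · 35 · 56 = 980.

980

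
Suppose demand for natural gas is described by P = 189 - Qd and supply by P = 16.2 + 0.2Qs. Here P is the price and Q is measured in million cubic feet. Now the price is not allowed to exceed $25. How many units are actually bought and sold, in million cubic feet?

44

Rearranging demand gives Qd = 189 - P; rearranging supply gives Qs = 5P - 81. Equilibrium: 189 - P = 5P - 81, so 270 = 6P and P* = 45, Q* = 144.
Since 25 < 45, the ceiling is binding.
At P = 25: Qd = 189 - 25 = 164 and Qs = 5·25 - 81 = 44.
The quantity actually transacted is the short side, supply: 44.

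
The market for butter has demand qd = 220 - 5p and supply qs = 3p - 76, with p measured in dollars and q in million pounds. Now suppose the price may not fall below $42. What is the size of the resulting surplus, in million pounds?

In a free market, 220 - 5p = 3p - 76 gives the equilibrium p* = 37, q* = 35.
The floor of 42 is above the equilibrium price 37, so it binds.
At p = 42: qd = 220 - 5·42 = 10 and qs = 3·42 - 76 = 50.
Surplus = qs - qd = 50 - 10 = 40.

40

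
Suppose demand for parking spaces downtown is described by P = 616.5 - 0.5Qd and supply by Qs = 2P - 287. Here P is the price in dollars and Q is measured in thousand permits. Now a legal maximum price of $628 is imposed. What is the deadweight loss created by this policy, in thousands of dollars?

0

Rearranging demand gives Qd = 1233 - 2P. Setting quantity demanded equal to quantity supplied, 1233 - 2P = 2P - 287, gives P* = 380 and Q* = 473.
Since 628 is above P* = 380, the ceiling does not bind and the free-market outcome prevails.
Since the control does not bind, no trades are prevented and deadweight loss is zero.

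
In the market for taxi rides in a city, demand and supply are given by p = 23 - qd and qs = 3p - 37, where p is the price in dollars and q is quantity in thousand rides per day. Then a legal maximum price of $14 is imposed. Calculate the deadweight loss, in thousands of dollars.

Rearranging demand gives qd = 23 - p. Without the control the market clears where 23 - p = 3p - 37, i.e. p* = 15 and q* = 8.
Because the ceiling (14) lies below the market-clearing price, it is binding.
At p = 14: qd = 23 - 14 = 9 and qs = 3·14 - 37 = 5.
Quantity traded falls to 5. At q = 5 the demand price is 23 - 5 = 18 and the supply price is (37 + 5)/3 = 14.
Deadweight loss = ½ · (18 - 14) · (8 - 5) = ½ · 4 · 3 = 6.

6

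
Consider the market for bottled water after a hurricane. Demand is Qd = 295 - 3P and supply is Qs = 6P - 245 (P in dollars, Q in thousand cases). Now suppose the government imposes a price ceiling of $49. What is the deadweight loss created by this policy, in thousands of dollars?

1089

Setting quantity demanded equal to quantity supplied, 295 - 3P = 6P - 245, gives P* = 60 and Q* = 115.
Since 49 < 60, the ceiling is binding.
At P = 49: Qd = 295 - 3·49 = 148 and Qs = 6·49 - 245 = 49.
Quantity traded falls to 49. At Q = 49 the demand price is (295 - 49)/3 = 82 and the supply price is (245 + 49)/6 = 49.
Deadweight loss = ½ · (82 - 49) · (115 - 49) = ½ · 33 · 66 = 1089.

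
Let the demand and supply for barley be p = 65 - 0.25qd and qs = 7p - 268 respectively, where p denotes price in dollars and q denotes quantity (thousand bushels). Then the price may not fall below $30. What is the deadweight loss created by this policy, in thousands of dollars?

0

Rearranging demand gives qd = 260 - 4p. Without the control the market clears where 260 - 4p = 7p - 268, i.e. p* = 48 and q* = 68.
The floor of 30 is below the equilibrium price 48, so it is not binding; the market clears at p* = 48, q* = 68.
Since the control does not bind, no trades are prevented and deadweight loss is zero.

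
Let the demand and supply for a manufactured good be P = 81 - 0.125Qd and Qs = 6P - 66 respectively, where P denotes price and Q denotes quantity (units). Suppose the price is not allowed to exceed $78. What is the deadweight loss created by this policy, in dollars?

0

Rearranging demand gives Qd = 648 - 8P. Equilibrium: 648 - 8P = 6P - 66, so 714 = 14P and P* = 51, Q* = 240.
The ceiling of 78 is above the equilibrium price 51, so it is not binding; the market clears at P* = 51, Q* = 240.
Since the control does not bind, no trades are prevented and deadweight loss is zero.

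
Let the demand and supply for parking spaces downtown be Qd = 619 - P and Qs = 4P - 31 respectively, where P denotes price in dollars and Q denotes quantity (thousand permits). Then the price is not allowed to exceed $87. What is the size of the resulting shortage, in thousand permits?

215

In a free market, 619 - P = 4P - 31 gives the equilibrium P* = 130, Q* = 489.
Since 87 < 130, the ceiling is binding.
At P = 87: Qd = 619 - 87 = 532 and Qs = 4·87 - 31 = 317.
Shortage = Qd - Qs = 532 - 317 = 215.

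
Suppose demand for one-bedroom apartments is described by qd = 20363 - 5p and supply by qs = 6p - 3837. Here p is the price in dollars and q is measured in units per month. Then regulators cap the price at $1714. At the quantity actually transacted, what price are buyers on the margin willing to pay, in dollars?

2783.2

In a free market, 20363 - 5p = 6p - 3837 gives the equilibrium p* = 2200, q* = 9363.
The ceiling of 1714 is below the equilibrium price 2200, so it binds.
At p = 1714: qd = 20363 - 5·1714 = 11793 and qs = 6·1714 - 3837 = 6447.
Only 6447 units reach the market. On the demand curve, the marginal buyer's willingness to pay at q = 6447 is (20363 - 6447)/5 = 2783.2.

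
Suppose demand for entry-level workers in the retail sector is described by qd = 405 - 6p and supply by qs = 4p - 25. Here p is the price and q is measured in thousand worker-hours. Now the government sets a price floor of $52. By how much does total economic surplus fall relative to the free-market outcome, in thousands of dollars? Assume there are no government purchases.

Setting quantity demanded equal to quantity supplied, 405 - 6p = 4p - 25, gives p* = 43 and q* = 147.
The floor of 52 is above the equilibrium price 43, so it binds.
At p = 52: qd = 405 - 6·52 = 93 and qs = 4·52 - 25 = 183.
Quantity traded falls to 93. At q = 93 the demand price is (405 - 93)/6 = 52 and the supply price is (25 + 93)/4 = 29.5.
Deadweight loss = ½ · (52 - 29.5) · (147 - 93) = ½ · 22.5 · 54 = 607.5.

607.5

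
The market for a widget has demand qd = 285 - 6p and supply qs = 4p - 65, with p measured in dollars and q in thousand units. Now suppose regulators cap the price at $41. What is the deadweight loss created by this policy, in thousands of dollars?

0

Without the control the market clears where 285 - 6p = 4p - 65, i.e. p* = 35 and q* = 75.
Since 41 is above p* = 35, the ceiling does not bind and the free-market outcome prevails.
Since the control does not bind, no trades are prevented and deadweight loss is zero.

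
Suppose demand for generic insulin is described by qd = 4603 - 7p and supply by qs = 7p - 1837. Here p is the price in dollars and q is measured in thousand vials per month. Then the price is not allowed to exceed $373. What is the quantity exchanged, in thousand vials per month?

Equilibrium: 4603 - 7p = 7p - 1837, so 6440 = 14p and p* = 460, q* = 1383.
Because the ceiling (373) lies below the market-clearing price, it is binding.
At p = 373: qd = 4603 - 7·373 = 1992 and qs = 7·373 - 1837 = 774.
The quantity actually transacted is the short side, supply: 774.

774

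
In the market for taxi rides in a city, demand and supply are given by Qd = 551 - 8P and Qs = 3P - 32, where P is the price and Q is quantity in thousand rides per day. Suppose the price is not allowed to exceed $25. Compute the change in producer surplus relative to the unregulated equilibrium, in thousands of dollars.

-2380

In a free market, 551 - 8P = 3P - 32 gives the equilibrium P* = 53, Q* = 127.
Since 25 < 53, the ceiling is binding.
At P = 25: Qd = 551 - 8·25 = 351 and Qs = 3·25 - 32 = 43.
Producer surplus without the control is ½ · (53 - 32/3) · 127 = 16129/6.
With the ceiling, producers sell 43 units at 25, so PS = ½ · (25 - 32/3) · 43 = 1849/6.
Change in producer surplus = 1849/6 - 16129/6 = -2380.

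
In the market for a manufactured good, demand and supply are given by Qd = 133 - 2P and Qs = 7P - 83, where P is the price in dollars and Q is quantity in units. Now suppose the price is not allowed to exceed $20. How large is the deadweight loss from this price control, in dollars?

252

Setting quantity demanded equal to quantity supplied, 133 - 2P = 7P - 83, gives P* = 24 and Q* = 85.
Because the ceiling (20) lies below the market-clearing price, it is binding.
At P = 20: Qd = 133 - 2·20 = 93 and Qs = 7·20 - 83 = 57.
Quantity traded falls to 57. At Q = 57 the demand price is (133 - 57)/2 = 38 and the supply price is (83 + 57)/7 = 20.
Deadweight loss = ½ · (38 - 20) · (85 - 57) = ½ · 18 · 28 = 252.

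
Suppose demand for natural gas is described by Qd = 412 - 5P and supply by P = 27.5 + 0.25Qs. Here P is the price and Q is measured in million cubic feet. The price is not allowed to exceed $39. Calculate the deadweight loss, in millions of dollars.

Rearranging supply gives Qs = 4P - 110. Without the control the market clears where 412 - 5P = 4P - 110, i.e. P* = 58 and Q* = 122.
The ceiling of 39 is below the equilibrium price 58, so it binds.
At P = 39: Qd = 412 - 5·39 = 217 and Qs = 4·39 - 110 = 46.
Quantity traded falls to 46. At Q = 46 the demand price is (412 - 46)/5 = 73.2 and the supply price is (110 + 46)/4 = 39.
Deadweight loss = ½ · (73.2 - 39) · (122 - 46) = ½ · 34.2 · 76 = 1299.6.

1299.6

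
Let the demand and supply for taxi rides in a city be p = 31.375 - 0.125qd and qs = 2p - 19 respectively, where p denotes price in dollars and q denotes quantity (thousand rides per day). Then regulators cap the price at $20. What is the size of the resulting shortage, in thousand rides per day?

70

Rearranging demand gives qd = 251 - 8p. Without the control the market clears where 251 - 8p = 2p - 19, i.e. p* = 27 and q* = 35.
Since 20 < 27, the ceiling is binding.
At p = 20: qd = 251 - 8·20 = 91 and qs = 2·20 - 19 = 21.
Shortage = qd - qs = 91 - 21 = 70.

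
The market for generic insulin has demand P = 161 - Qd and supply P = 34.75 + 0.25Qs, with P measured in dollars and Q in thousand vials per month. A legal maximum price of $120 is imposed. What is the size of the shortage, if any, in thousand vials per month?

Rearranging demand gives Qd = 161 - P; rearranging supply gives Qs = 4P - 139. Setting quantity demanded equal to quantity supplied, 161 - P = 4P - 139, gives P* = 60 and Q* = 101.
Since 120 is above P* = 60, the ceiling does not bind and the free-market outcome prevails.
Since the control does not bind, there is no shortage.

0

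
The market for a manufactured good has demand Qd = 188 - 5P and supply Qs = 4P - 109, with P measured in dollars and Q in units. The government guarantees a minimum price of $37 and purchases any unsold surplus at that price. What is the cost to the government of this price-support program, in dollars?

Setting quantity demanded equal to quantity supplied, 188 - 5P = 4P - 109, gives P* = 33 and Q* = 23.
Since 37 > 33, the floor is binding.
At P = 37: Qd = 188 - 5·37 = 3 and Qs = 4·37 - 109 = 39.
Surplus = Qs - Qd = 36.
Government expenditure = surplus × support price = 36 × 37 = 1332.

1332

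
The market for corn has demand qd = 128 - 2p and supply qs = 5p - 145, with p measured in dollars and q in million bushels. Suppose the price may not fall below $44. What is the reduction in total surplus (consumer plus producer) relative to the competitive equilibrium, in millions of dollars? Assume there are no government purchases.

Without the control the market clears where 128 - 2p = 5p - 145, i.e. p* = 39 and q* = 50.
Since 44 > 39, the floor is binding.
At p = 44: qd = 128 - 2·44 = 40 and qs = 5·44 - 145 = 75.
Quantity traded falls to 40. At q = 40 the demand price is (128 - 40)/2 = 44 and the supply price is (145 + 40)/5 = 37.
Deadweight loss = ½ · (44 - 37) · (50 - 40) = ½ · 7 · 10 = 35.

35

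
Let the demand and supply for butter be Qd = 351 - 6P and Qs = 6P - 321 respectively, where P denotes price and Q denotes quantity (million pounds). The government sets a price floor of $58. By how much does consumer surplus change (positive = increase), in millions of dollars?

-18

Equilibrium: 351 - 6P = 6P - 321, so 672 = 12P and P* = 56, Q* = 15.
Since 58 > 56, the floor is binding.
At P = 58: Qd = 351 - 6·58 = 3 and Qs = 6·58 - 321 = 27.
Consumer surplus without the control is ½ · (58.5 - 56) · 15 = 18.75.
With the floor, consumers buy 3 units at 58, so CS = ½ · (58.5 - 58) · 3 = 0.75.
Change in consumer surplus = 0.75 - 18.75 = -18.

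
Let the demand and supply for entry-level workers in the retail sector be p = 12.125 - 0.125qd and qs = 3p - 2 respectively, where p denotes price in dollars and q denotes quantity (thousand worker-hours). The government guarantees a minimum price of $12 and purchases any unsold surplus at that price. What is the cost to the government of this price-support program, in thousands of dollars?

Rearranging demand gives qd = 97 - 8p. In a free market, 97 - 8p = 3p - 2 gives the equilibrium p* = 9, q* = 25.
Because the floor (12) lies above the market-clearing price, it is binding.
At p = 12: qd = 97 - 8·12 = 1 and qs = 3·12 - 2 = 34.
Surplus = qs - qd = 33.
Government expenditure = surplus × support price = 33 × 12 = 396.

396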